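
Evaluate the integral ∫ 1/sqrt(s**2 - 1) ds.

log(s + sqrt(s**2 - 1)) + C

Substitute s = sec(θ), so ds = sec(θ)*tan(θ) dθ and the radical becomes sqrt(s**2 - 1) = tan(θ) by the Pythagorean identity.
Integrate the resulting trig expression in θ, then back-substitute sec(θ) = s, tan(θ) = sqrt(s**2 - 1) (absorbing any constant into C).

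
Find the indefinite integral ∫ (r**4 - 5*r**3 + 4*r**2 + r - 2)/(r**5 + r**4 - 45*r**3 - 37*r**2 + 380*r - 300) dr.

91*log(r - 6)/605 + 2*log(r - 2)/49 - log(r - 1)/180 + 173813*log(r + 5)/213444 + 1343/(462*r + 2310) + C

Factor the denominator: (r - 6)*(r - 2)*(r - 1)*(r + 5)**2.
Partial-fraction decomposition: 173813/(213444*(r + 5)) - 1343/(462*(r + 5)**2) - 1/(180*(r - 1)) + 2/(49*(r - 2)) + 91/(605*(r - 6)).
Integrate each term; A/(r−a) gives A·log|r−a|; A/(r−a)² gives −A/(r−a).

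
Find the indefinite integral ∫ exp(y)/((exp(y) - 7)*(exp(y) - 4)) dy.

log(exp(y) - 7)/3 - log(exp(y) - 4)/3 + C

Let u = e^y, du = e^y dy.
The integral becomes ∫ du/((u-7)(u-4)); decompose into partial fractions.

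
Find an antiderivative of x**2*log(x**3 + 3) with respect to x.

Let u = x**3 + 3, so du = (3*x**2) dx.
The integral becomes (1/3)·∫ log(u) du; integrate by parts with u′=log(u), dv′=du.

x**3*log(x**3 + 3)/3 - x**3/3 + log(x**3 + 3) + C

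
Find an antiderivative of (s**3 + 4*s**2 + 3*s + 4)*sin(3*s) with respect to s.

Use integration by parts with u = s**3 + 4*s**2 + 3*s + 4, dv = sin(3*s) ds, so v = -cos(3*s)/3.
Apply parts 3 times (tabular method): alternate signs, differentiate u down to 0, integrate dv up.

-s**3*cos(3*s)/3 + s**2*sin(3*s)/3 - 4*s**2*cos(3*s)/3 + 8*s*sin(3*s)/9 - 7*s*cos(3*s)/9 + 7*sin(3*s)/27 - 28*cos(3*s)/27 + C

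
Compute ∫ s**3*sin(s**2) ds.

Let u = s², du = 2s ds; rewrite as (1/2)∫ u^1·sin(1u) du.
Now integrate by parts 1 time.

-s**2*cos(s**2)/2 + sin(s**2)/2 + C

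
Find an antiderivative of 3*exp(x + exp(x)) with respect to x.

3*exp(exp(x)) + C

Let u = exp(x), so du = (exp(x)) dx.
Rewriting, the integral becomes 3·∫ e^u du = 3·e^u.
Substituting back, u = exp(x).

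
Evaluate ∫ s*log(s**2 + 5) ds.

Let u = s**2 + 5, so du = (2*s) ds.
The integral becomes (1/2)·∫ log(u) du; integrate by parts with u′=log(u), dv′=du.

s**2*log(s**2 + 5)/2 - s**2/2 + 5*log(s**2 + 5)/2 + C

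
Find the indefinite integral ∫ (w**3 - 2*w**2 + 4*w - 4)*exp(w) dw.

(w**3 - 5*w**2 + 14*w - 18)*exp(w) + C

Use integration by parts with u = w**3 - 2*w**2 + 4*w - 4, dv = exp(w) dw, so v = exp(w).
Apply parts 3 times (tabular method): alternate signs, differentiate u down to 0, integrate dv up.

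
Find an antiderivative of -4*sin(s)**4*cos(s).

-4*sin(s)**5/5 + C

Let u = sin(s), so du = (cos(s)) ds.
Rewriting, the integral becomes -4·∫ u^4 du = -4·u^5/5.
Substituting back, u = sin(s).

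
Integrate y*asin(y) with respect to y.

y**2*asin(y)/2 + y*sqrt(-y**2 + 1)/4 - asin(y)/4 + C

Use integration by parts with u = arcsin(y), dv = y dy.
Then du = 1/sqrt(-y**2 + 1) dy.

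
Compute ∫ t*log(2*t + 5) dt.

Use integration by parts with u = log(2*t + 5), dv = t dt.
Then du = 2/(2*t + 5) dt and v = t**2/2.

t**2*log(2*t + 5)/2 - t**2/4 + 5*t/4 - 25*log(2*t + 5)/8 + C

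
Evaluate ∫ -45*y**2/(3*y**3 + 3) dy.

Let u = 3*y**3 + 3, so du = (9*y**2) dy.
Rewriting, the integral becomes -5·∫ 1/u du = -5·log(u).
Substituting back, u = 3*y**3 + 3.

-5*log(3*y**3 + 3) + C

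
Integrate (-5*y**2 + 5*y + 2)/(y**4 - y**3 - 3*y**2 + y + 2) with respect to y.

Factor the denominator: (y - 2)*(y - 1)*(y + 1)**2.
Partial-fraction decomposition: 25/(18*(y + 1)) - 4/(3*(y + 1)**2) - 1/(2*(y - 1)) - 8/(9*(y - 2)).
Integrate each term; A/(y−a) gives A·log|y−a|; A/(y−a)² gives −A/(y−a).

-8*log(y - 2)/9 - log(y - 1)/2 + 25*log(y + 1)/18 + 4/(3*y + 3) + C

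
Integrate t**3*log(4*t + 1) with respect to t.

t**4*log(4*t + 1)/4 - t**4/16 + t**3/48 - t**2/128 + t/256 - log(4*t + 1)/1024 + C

Use integration by parts with u = log(4*t + 1), dv = t**3 dt.
Then du = 4/(4*t + 1) dt and v = t**4/4.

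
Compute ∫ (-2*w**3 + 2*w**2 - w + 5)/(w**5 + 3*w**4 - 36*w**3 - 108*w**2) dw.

Factor the denominator: w**2*(w - 6)*(w + 3)*(w + 6).
Partial-fraction decomposition: 515/(1296*(w + 6)) - 80/(243*(w + 3)) - 361/(3888*(w - 6)) + 2/(81*w) - 5/(108*w**2).
Integrate each term; A/(w−a) gives A·log|w−a|; A/(w−a)² gives −A/(w−a).

2*log(w)/81 - 361*log(w - 6)/3888 - 80*log(w + 3)/243 + 515*log(w + 6)/1296 + 5/(108*w) + C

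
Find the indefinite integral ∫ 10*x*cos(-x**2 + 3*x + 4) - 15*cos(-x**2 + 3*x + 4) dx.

Let u = x**2 - 3*x - 4, so du = (2*x - 3) dx.
Rewriting, the integral becomes 5·∫ cos(u) du = 5·sin(u).
Substituting back, u = x**2 - 3*x - 4.

-5*sin(-x**2 + 3*x + 4) + C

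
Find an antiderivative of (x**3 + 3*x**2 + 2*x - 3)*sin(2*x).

-x**3*cos(2*x)/2 + 3*x**2*sin(2*x)/4 - 3*x**2*cos(2*x)/2 + 3*x*sin(2*x)/2 - x*cos(2*x)/4 + sin(2*x)/8 + 9*cos(2*x)/4 + C

Use integration by parts with u = x**3 + 3*x**2 + 2*x - 3, dv = sin(2*x) dx, so v = -cos(2*x)/2.
Apply parts 3 times (tabular method): alternate signs, differentiate u down to 0, integrate dv up.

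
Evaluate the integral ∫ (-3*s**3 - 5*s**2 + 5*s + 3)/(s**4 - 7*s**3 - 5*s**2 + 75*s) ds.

Factor the denominator: s*(s - 5)**2*(s + 3).
Partial-fraction decomposition: -1/(8*(s + 3)) - 583/(200*(s - 5)) - 59/(5*(s - 5)**2) + 1/(25*s).
Integrate each term; A/(s−a) gives A·log|s−a|; A/(s−a)² gives −A/(s−a).

log(s)/25 - 583*log(s - 5)/200 - log(s + 3)/8 + 59/(5*s - 25) + C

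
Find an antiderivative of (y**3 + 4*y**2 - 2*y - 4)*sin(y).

-y**3*cos(y) + 3*y**2*sin(y) - 4*y**2*cos(y) + 8*y*sin(y) + 8*y*cos(y) - 8*sin(y) + 12*cos(y) + C

Use integration by parts with u = y**3 + 4*y**2 - 2*y - 4, dv = sin(y) dy, so v = -cos(y).
Apply parts 3 times (tabular method): alternate signs, differentiate u down to 0, integrate dv up.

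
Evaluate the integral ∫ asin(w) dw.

Use integration by parts with u = arcsin(w), dv = dw.
Then du = 1/sqrt(-w**2 + 1) dw.

w*asin(w) + sqrt(-w**2 + 1) + C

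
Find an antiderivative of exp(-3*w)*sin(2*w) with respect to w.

-3*exp(-3*w)*sin(2*w)/13 - 2*exp(-3*w)*cos(2*w)/13 + C

Let I denote the integral. Integrate by parts with u = sin(2*w), dv = exp(-3*w) dw, so v = -exp(-3*w)/3: I = -exp(-3*w)*sin(2*w)/3 + (2/3)·∫ exp(-3*w)*cos(2*w) dw.
Apply parts again with u = cos(2*w), dv = exp(-3*w) dw: ∫ exp(-3*w)*cos(2*w) dw = -exp(-3*w)*cos(2*w)/3 − (2/3)·I. Substituting back brings back I: I = -exp(-3*w)*sin(2*w)/3 - 2*exp(-3*w)*cos(2*w)/9 − (4/9)·I.
Solving for I: (1 + 4/9)·I equals the remaining terms, so I = (9/13)·(-exp(-3*w)*sin(2*w)/3 - 2*exp(-3*w)*cos(2*w)/9).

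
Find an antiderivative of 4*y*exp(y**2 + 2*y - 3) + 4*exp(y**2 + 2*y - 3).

Let u = y**2 + 2*y - 3, so du = (2*y + 2) dy.
Rewriting, the integral becomes 2·∫ e^u du = 2·e^u.
Substituting back, u = y**2 + 2*y - 3.

2*exp(y**2 + 2*y - 3) + C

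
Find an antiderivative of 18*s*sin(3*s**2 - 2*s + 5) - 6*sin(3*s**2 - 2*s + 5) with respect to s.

Let u = 3*s**2 - 2*s + 5, so du = (6*s - 2) ds.
Rewriting, the integral becomes 3·∫ sin(u) du = 3·-cos(u).
Substituting back, u = 3*s**2 - 2*s + 5.

-3*cos(3*s**2 - 2*s + 5) + C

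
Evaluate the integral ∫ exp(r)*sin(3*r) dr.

exp(r)*sin(3*r)/10 - 3*exp(r)*cos(3*r)/10 + C

Let I denote the integral. Integrate by parts with u = sin(3*r), dv = exp(r) dr, so v = exp(r): I = exp(r)*sin(3*r) − 3·∫ exp(r)*cos(3*r) dr.
Apply parts again with u = cos(3*r), dv = exp(r) dr: ∫ exp(r)*cos(3*r) dr = exp(r)*cos(3*r) + 3·I. Substituting back brings back I: I = exp(r)*sin(3*r) - 3*exp(r)*cos(3*r) − 9·I.
Solving for I: (1 + 9)·I equals the remaining terms, so I = (1/10)·(exp(r)*sin(3*r) - 3*exp(r)*cos(3*r)).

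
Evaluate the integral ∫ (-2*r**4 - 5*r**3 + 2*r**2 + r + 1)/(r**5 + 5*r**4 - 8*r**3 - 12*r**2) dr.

-log(r)/36 - 61*log(r - 2)/96 - log(r + 1)/3 - 289*log(r + 6)/288 + 1/(12*r) + C

Factor the denominator: r**2*(r - 2)*(r + 1)*(r + 6).
Partial-fraction decomposition: -289/(288*(r + 6)) - 1/(3*(r + 1)) - 61/(96*(r - 2)) - 1/(36*r) - 1/(12*r**2).
Integrate each term; A/(r−a) gives A·log|r−a|; A/(r−a)² gives −A/(r−a).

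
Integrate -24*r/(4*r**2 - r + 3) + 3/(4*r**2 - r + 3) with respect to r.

Let u = 4*r**2 - r + 3, so du = (8*r - 1) dr.
Rewriting, the integral becomes -3·∫ 1/u du = -3·log(u).
Substituting back, u = 4*r**2 - r + 3.

-3*log(4*r**2 - r + 3) + C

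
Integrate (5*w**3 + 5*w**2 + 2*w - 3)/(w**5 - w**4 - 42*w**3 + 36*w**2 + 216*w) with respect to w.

-log(w)/72 + 47*log(w - 6)/64 - 61*log(w - 3)/135 + 27*log(w + 2)/320 - 305*log(w + 6)/864 + C

Factor the denominator: w*(w - 6)*(w - 3)*(w + 2)*(w + 6).
Partial-fraction decomposition: -305/(864*(w + 6)) + 27/(320*(w + 2)) - 61/(135*(w - 3)) + 47/(64*(w - 6)) - 1/(72*w).
Integrate each term: A/(w−a) contributes A·log|w−a|.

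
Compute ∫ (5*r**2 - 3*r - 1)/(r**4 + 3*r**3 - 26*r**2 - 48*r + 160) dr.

67*log(r - 4)/144 - 13*log(r - 2)/84 + 91*log(r + 4)/48 - 139*log(r + 5)/63 + C

Factor the denominator: (r - 4)*(r - 2)*(r + 4)*(r + 5).
Partial-fraction decomposition: -139/(63*(r + 5)) + 91/(48*(r + 4)) - 13/(84*(r - 2)) + 67/(144*(r - 4)).
Integrate each term: A/(r−a) contributes A·log|r−a|.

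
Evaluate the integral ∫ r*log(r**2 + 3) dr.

Let u = r**2 + 3, so du = (2*r) dr.
The integral becomes (1/2)·∫ log(u) du; integrate by parts with u′=log(u), dv′=du.

r**2*log(r**2 + 3)/2 - r**2/2 + 3*log(r**2 + 3)/2 + C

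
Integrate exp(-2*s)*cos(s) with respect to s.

exp(-2*s)*sin(s)/5 - 2*exp(-2*s)*cos(s)/5 + C

Let I denote the integral. Integrate by parts with u = cos(s), dv = exp(-2*s) ds, so v = -exp(-2*s)/2: I = -exp(-2*s)*cos(s)/2 − (1/2)·∫ exp(-2*s)*sin(s) ds.
Apply parts again with u = sin(s), dv = exp(-2*s) ds: ∫ exp(-2*s)*sin(s) ds = -exp(-2*s)*sin(s)/2 + (1/2)·I. Substituting back brings back I: I = exp(-2*s)*sin(s)/4 - exp(-2*s)*cos(s)/2 − (1/4)·I.
Solving for I: (1 + 1/4)·I equals the remaining terms, so I = (4/5)·(exp(-2*s)*sin(s)/4 - exp(-2*s)*cos(s)/2).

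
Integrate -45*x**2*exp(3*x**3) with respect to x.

-5*exp(3*x**3) + C

Let u = 3*x**3, so du = (9*x**2) dx.
Rewriting, the integral becomes -5·∫ e^u du = -5·e^u.
Substituting back, u = 3*x**3.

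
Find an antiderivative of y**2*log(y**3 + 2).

y**3*log(y**3 + 2)/3 - y**3/3 + 2*log(y**3 + 2)/3 + C

Let u = y**3 + 2, so du = (3*y**2) dy.
The integral becomes (1/3)·∫ log(u) du; integrate by parts with u′=log(u), dv′=du.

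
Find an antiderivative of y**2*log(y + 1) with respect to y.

y**3*log(y + 1)/3 - y**3/9 + y**2/6 - y/3 + log(y + 1)/3 + C

Use integration by parts with u = log(y + 1), dv = y**2 dy.
Then du = 1/(y + 1) dy and v = y**3/3.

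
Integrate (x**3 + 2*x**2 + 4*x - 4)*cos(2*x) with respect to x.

x**3*sin(2*x)/2 + x**2*sin(2*x) + 3*x**2*cos(2*x)/4 + 5*x*sin(2*x)/4 + x*cos(2*x) - 5*sin(2*x)/2 + 5*cos(2*x)/8 + C

Use integration by parts with u = x**3 + 2*x**2 + 4*x - 4, dv = cos(2*x) dx, so v = sin(2*x)/2.
Apply parts 3 times (tabular method): alternate signs, differentiate u down to 0, integrate dv up.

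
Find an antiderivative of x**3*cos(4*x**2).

x**2*sin(4*x**2)/8 + cos(4*x**2)/32 + C

Let u = x², du = 2x dx; rewrite as (1/2)∫ u^1·cos(4u) du.
Now integrate by parts 1 time.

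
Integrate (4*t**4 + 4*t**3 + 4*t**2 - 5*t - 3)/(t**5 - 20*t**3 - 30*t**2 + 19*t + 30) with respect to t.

16*log(t - 5)/7 - log(t - 1)/24 + log(t + 1)/4 - 55*log(t + 2)/21 + 33*log(t + 3)/8 + C

Factor the denominator: (t - 5)*(t - 1)*(t + 1)*(t + 2)*(t + 3).
Partial-fraction decomposition: 33/(8*(t + 3)) - 55/(21*(t + 2)) + 1/(4*(t + 1)) - 1/(24*(t - 1)) + 16/(7*(t - 5)).
Integrate each term: A/(t−a) contributes A·log|t−a|.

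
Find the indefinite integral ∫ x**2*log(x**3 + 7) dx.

Let u = x**3 + 7, so du = (3*x**2) dx.
The integral becomes (1/3)·∫ log(u) du; integrate by parts with u′=log(u), dv′=du.

x**3*log(x**3 + 7)/3 - x**3/3 + 7*log(x**3 + 7)/3 + C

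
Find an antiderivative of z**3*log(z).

z**4*log(z)/4 - z**4/16 + C

Use integration by parts with u = log(z), dv = z**3 dz.
Then du = 1/z dz and v = z**4/4.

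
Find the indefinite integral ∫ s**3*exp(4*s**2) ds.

Let u = s², du = 2s ds; rewrite as (1/2)∫ u^1·exp(4u) du.
Now integrate by parts 1 time.

(4*s**2 - 1)*exp(4*s**2)/32 + C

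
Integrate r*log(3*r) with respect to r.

r**2*(log(r) + log(3))/2 - r**2/4 + C

Use integration by parts with u = log(3*r), dv = r dr.
Then du = 1/r dr and v = r**2/2.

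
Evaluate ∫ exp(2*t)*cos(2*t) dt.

Let I denote the integral. Integrate by parts with u = cos(2*t), dv = exp(2*t) dt, so v = exp(2*t)/2: I = exp(2*t)*cos(2*t)/2 + ∫ exp(2*t)*sin(2*t) dt.
Apply parts again with u = sin(2*t), dv = exp(2*t) dt: ∫ exp(2*t)*sin(2*t) dt = exp(2*t)*sin(2*t)/2 − I. Substituting back brings back I: I = exp(2*t)*sin(2*t)/2 + exp(2*t)*cos(2*t)/2 − I.
Solving for I: (1 + 1)·I equals the remaining terms, so I = (1/2)·(exp(2*t)*sin(2*t)/2 + exp(2*t)*cos(2*t)/2).

exp(2*t)*sin(2*t)/4 + exp(2*t)*cos(2*t)/4 + C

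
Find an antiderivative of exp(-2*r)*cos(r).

Let I denote the integral. Integrate by parts with u = cos(r), dv = exp(-2*r) dr, so v = -exp(-2*r)/2: I = -exp(-2*r)*cos(r)/2 − (1/2)·∫ exp(-2*r)*sin(r) dr.
Apply parts again with u = sin(r), dv = exp(-2*r) dr: ∫ exp(-2*r)*sin(r) dr = -exp(-2*r)*sin(r)/2 + (1/2)·I. Substituting back brings back I: I = exp(-2*r)*sin(r)/4 - exp(-2*r)*cos(r)/2 − (1/4)·I.
Solving for I: (1 + 1/4)·I equals the remaining terms, so I = (4/5)·(exp(-2*r)*sin(r)/4 - exp(-2*r)*cos(r)/2).

exp(-2*r)*sin(r)/5 - 2*exp(-2*r)*cos(r)/5 + C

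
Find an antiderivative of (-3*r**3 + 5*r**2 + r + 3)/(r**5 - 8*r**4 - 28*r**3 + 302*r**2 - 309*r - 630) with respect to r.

Factor the denominator: (r - 7)*(r - 5)*(r - 3)*(r + 1)*(r + 6).
Partial-fraction decomposition: 5/(39*(r + 6)) - 1/(96*(r + 1)) - 5/(48*(r - 3)) + 11/(12*(r - 5)) - 387/(416*(r - 7)).
Integrate each term: A/(r−a) contributes A·log|r−a|.

-387*log(r - 7)/416 + 11*log(r - 5)/12 - 5*log(r - 3)/48 - log(r + 1)/96 + 5*log(r + 6)/39 + C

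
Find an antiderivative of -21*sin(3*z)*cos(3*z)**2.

Let u = cos(3*z), so du = (-3*sin(3*z)) dz.
Rewriting, the integral becomes 7·∫ u^2 du = 7·u^3/3.
Substituting back, u = cos(3*z).

7*cos(3*z)**3/3 + C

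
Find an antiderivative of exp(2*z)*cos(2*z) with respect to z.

exp(2*z)*sin(2*z)/4 + exp(2*z)*cos(2*z)/4 + C

Let I denote the integral. Integrate by parts with u = cos(2*z), dv = exp(2*z) dz, so v = exp(2*z)/2: I = exp(2*z)*cos(2*z)/2 + ∫ exp(2*z)*sin(2*z) dz.
Apply parts again with u = sin(2*z), dv = exp(2*z) dz: ∫ exp(2*z)*sin(2*z) dz = exp(2*z)*sin(2*z)/2 − I. Substituting back brings back I: I = exp(2*z)*sin(2*z)/2 + exp(2*z)*cos(2*z)/2 − I.
Solving for I: (1 + 1)·I equals the remaining terms, so I = (1/2)·(exp(2*z)*sin(2*z)/2 + exp(2*z)*cos(2*z)/2).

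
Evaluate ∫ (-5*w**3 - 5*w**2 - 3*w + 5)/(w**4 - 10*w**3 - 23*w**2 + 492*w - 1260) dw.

Factor the denominator: (w - 6)**2*(w - 5)*(w + 7).
Partial-fraction decomposition: -374/(507*(w + 7)) - 190/(3*(w - 5)) + 9983/(169*(w - 6)) - 1273/(13*(w - 6)**2).
Integrate each term; A/(w−a) gives A·log|w−a|; A/(w−a)² gives −A/(w−a).

9983*log(w - 6)/169 - 190*log(w - 5)/3 - 374*log(w + 7)/507 + 1273/(13*w - 78) + C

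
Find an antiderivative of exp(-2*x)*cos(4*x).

Let I denote the integral. Integrate by parts with u = cos(4*x), dv = exp(-2*x) dx, so v = -exp(-2*x)/2: I = -exp(-2*x)*cos(4*x)/2 − 2·∫ exp(-2*x)*sin(4*x) dx.
Apply parts again with u = sin(4*x), dv = exp(-2*x) dx: ∫ exp(-2*x)*sin(4*x) dx = -exp(-2*x)*sin(4*x)/2 + 2·I. Substituting back brings back I: I = exp(-2*x)*sin(4*x) - exp(-2*x)*cos(4*x)/2 − 4·I.
Solving for I: (1 + 4)·I equals the remaining terms, so I = (1/5)·(exp(-2*x)*sin(4*x) - exp(-2*x)*cos(4*x)/2).

exp(-2*x)*sin(4*x)/5 - exp(-2*x)*cos(4*x)/10 + C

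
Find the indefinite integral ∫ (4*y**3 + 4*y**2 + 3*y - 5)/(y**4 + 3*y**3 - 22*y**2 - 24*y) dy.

Factor the denominator: y*(y - 4)*(y + 1)*(y + 6).
Partial-fraction decomposition: 743/(300*(y + 6)) - 8/(25*(y + 1)) + 327/(200*(y - 4)) + 5/(24*y).
Integrate each term: A/(y−a) contributes A·log|y−a|.

5*log(y)/24 + 327*log(y - 4)/200 - 8*log(y + 1)/25 + 743*log(y + 6)/300 + C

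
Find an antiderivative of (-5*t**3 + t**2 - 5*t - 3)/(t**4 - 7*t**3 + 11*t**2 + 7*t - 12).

Factor the denominator: (t - 4)*(t - 3)*(t - 1)*(t + 1).
Partial-fraction decomposition: -1/(5*(t + 1)) - 1/(t - 1) + 18/(t - 3) - 109/(5*(t - 4)).
Integrate each term: A/(t−a) contributes A·log|t−a|.

-109*log(t - 4)/5 + 18*log(t - 3) - log(t - 1) - log(t + 1)/5 + C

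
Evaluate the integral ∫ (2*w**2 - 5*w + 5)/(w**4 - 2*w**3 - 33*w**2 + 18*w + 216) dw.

47*log(w - 6)/270 - 4*log(w - 3)/63 + 19*log(w + 3)/27 - 57*log(w + 4)/70 + C

Factor the denominator: (w - 6)*(w - 3)*(w + 3)*(w + 4).
Partial-fraction decomposition: -57/(70*(w + 4)) + 19/(27*(w + 3)) - 4/(63*(w - 3)) + 47/(270*(w - 6)).
Integrate each term: A/(w−a) contributes A·log|w−a|.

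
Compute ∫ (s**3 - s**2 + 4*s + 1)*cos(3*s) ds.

s**3*sin(3*s)/3 - s**2*sin(3*s)/3 + s**2*cos(3*s)/3 + 10*s*sin(3*s)/9 - 2*s*cos(3*s)/9 + 11*sin(3*s)/27 + 10*cos(3*s)/27 + C

Use integration by parts with u = s**3 - s**2 + 4*s + 1, dv = cos(3*s) ds, so v = sin(3*s)/3.
Apply parts 3 times (tabular method): alternate signs, differentiate u down to 0, integrate dv up.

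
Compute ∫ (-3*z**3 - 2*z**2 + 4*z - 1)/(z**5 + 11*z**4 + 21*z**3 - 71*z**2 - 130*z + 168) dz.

-5*log(z - 2)/54 + log(z - 1)/80 + 5*log(z + 3)/8 - 143*log(z + 4)/90 + 451*log(z + 7)/432 + C

Factor the denominator: (z - 2)*(z - 1)*(z + 3)*(z + 4)*(z + 7).
Partial-fraction decomposition: 451/(432*(z + 7)) - 143/(90*(z + 4)) + 5/(8*(z + 3)) + 1/(80*(z - 1)) - 5/(54*(z - 2)).
Integrate each term: A/(z−a) contributes A·log|z−a|.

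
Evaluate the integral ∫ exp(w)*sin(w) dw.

Let I denote the integral. Integrate by parts with u = sin(w), dv = exp(w) dw, so v = exp(w): I = exp(w)*sin(w) − ∫ exp(w)*cos(w) dw.
Apply parts again with u = cos(w), dv = exp(w) dw: ∫ exp(w)*cos(w) dw = exp(w)*cos(w) + I. Substituting back brings back I: I = exp(w)*sin(w) - exp(w)*cos(w) − I.
Solving for I: (1 + 1)·I equals the remaining terms, so I = (1/2)·(exp(w)*sin(w) - exp(w)*cos(w)).

exp(w)*sin(w)/2 - exp(w)*cos(w)/2 + C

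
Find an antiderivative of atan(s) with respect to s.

s*atan(s) - log(s**2 + 1)/2 + C

Use integration by parts with u = arctan(s), dv = ds.
Then du = 1/(s**2 + 1) ds.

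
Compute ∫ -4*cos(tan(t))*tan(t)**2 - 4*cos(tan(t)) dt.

-4*sin(tan(t)) + C

Let u = tan(t), so du = (tan(t)**2 + 1) dt.
Rewriting, the integral becomes -4·∫ cos(u) du = -4·sin(u).
Substituting back, u = tan(t).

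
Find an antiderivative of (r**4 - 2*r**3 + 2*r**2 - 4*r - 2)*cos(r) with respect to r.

Use integration by parts with u = r**4 - 2*r**3 + 2*r**2 - 4*r - 2, dv = cos(r) dr, so v = sin(r).
Apply parts 4 times (tabular method): alternate signs, differentiate u down to 0, integrate dv up.

r**4*sin(r) - 2*r**3*sin(r) + 4*r**3*cos(r) - 10*r**2*sin(r) - 6*r**2*cos(r) + 8*r*sin(r) - 20*r*cos(r) + 18*sin(r) + 8*cos(r) + C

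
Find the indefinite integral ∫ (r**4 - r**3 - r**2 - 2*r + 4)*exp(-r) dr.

(-r**4 - 3*r**3 - 8*r**2 - 14*r - 18)*exp(-r) + C

Use integration by parts with u = r**4 - r**3 - r**2 - 2*r + 4, dv = exp(-r) dr, so v = -exp(-r).
Apply parts 4 times (tabular method): alternate signs, differentiate u down to 0, integrate dv up.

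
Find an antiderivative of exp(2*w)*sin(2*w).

Let I denote the integral. Integrate by parts with u = sin(2*w), dv = exp(2*w) dw, so v = exp(2*w)/2: I = exp(2*w)*sin(2*w)/2 − ∫ exp(2*w)*cos(2*w) dw.
Apply parts again with u = cos(2*w), dv = exp(2*w) dw: ∫ exp(2*w)*cos(2*w) dw = exp(2*w)*cos(2*w)/2 + I. Substituting back brings back I: I = exp(2*w)*sin(2*w)/2 - exp(2*w)*cos(2*w)/2 − I.
Solving for I: (1 + 1)·I equals the remaining terms, so I = (1/2)·(exp(2*w)*sin(2*w)/2 - exp(2*w)*cos(2*w)/2).

exp(2*w)*sin(2*w)/4 - exp(2*w)*cos(2*w)/4 + C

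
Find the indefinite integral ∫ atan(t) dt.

Use integration by parts with u = arctan(t), dv = dt.
Then du = 1/(t**2 + 1) dt.

t*atan(t) - log(t**2 + 1)/2 + C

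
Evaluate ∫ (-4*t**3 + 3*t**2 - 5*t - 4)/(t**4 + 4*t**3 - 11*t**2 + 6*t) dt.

Factor the denominator: t*(t - 1)**2*(t + 6).
Partial-fraction decomposition: -499/(147*(t + 6)) + 3/(49*(t - 1)) - 10/(7*(t - 1)**2) - 2/(3*t).
Integrate each term; A/(t−a) gives A·log|t−a|; A/(t−a)² gives −A/(t−a).

-2*log(t)/3 + 3*log(t - 1)/49 - 499*log(t + 6)/147 + 10/(7*t - 7) + C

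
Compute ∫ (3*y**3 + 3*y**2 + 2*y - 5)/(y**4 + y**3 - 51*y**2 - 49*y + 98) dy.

395*log(y - 7)/252 - log(y - 1)/48 - 7*log(y + 2)/45 + 901*log(y + 7)/560 + C

Factor the denominator: (y - 7)*(y - 1)*(y + 2)*(y + 7).
Partial-fraction decomposition: 901/(560*(y + 7)) - 7/(45*(y + 2)) - 1/(48*(y - 1)) + 395/(252*(y - 7)).
Integrate each term: A/(y−a) contributes A·log|y−a|.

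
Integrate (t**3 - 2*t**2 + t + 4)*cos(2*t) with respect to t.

t**3*sin(2*t)/2 - t**2*sin(2*t) + 3*t**2*cos(2*t)/4 - t*sin(2*t)/4 - t*cos(2*t) + 5*sin(2*t)/2 - cos(2*t)/8 + C

Use integration by parts with u = t**3 - 2*t**2 + t + 4, dv = cos(2*t) dt, so v = sin(2*t)/2.
Apply parts 3 times (tabular method): alternate signs, differentiate u down to 0, integrate dv up.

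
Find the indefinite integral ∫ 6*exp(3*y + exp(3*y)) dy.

2*exp(exp(3*y)) + C

Let u = exp(3*y), so du = (3*exp(3*y)) dy.
Rewriting, the integral becomes 2·∫ e^u du = 2·e^u.
Substituting back, u = exp(3*y).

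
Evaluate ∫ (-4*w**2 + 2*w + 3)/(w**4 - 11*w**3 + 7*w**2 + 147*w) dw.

Factor the denominator: w*(w - 7)**2*(w + 3).
Partial-fraction decomposition: 13/(100*(w + 3)) - 737/(4900*(w - 7)) - 179/(70*(w - 7)**2) + 1/(49*w).
Integrate each term; A/(w−a) gives A·log|w−a|; A/(w−a)² gives −A/(w−a).

log(w)/49 - 737*log(w - 7)/4900 + 13*log(w + 3)/100 + 179/(70*w - 490) + C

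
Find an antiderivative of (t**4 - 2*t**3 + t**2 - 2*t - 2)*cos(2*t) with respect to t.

t**4*sin(2*t)/2 - t**3*sin(2*t) + t**3*cos(2*t) - t**2*sin(2*t) - 3*t**2*cos(2*t)/2 + t*sin(2*t)/2 - t*cos(2*t) - sin(2*t)/2 + cos(2*t)/4 + C

Use integration by parts with u = t**4 - 2*t**3 + t**2 - 2*t - 2, dv = cos(2*t) dt, so v = sin(2*t)/2.
Apply parts 4 times (tabular method): alternate signs, differentiate u down to 0, integrate dv up.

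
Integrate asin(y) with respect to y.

Use integration by parts with u = arcsin(y), dv = dy.
Then du = 1/sqrt(-y**2 + 1) dy.

y*asin(y) + sqrt(-y**2 + 1) + C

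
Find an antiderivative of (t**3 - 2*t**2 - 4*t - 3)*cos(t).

Use integration by parts with u = t**3 - 2*t**2 - 4*t - 3, dv = cos(t) dt, so v = sin(t).
Apply parts 3 times (tabular method): alternate signs, differentiate u down to 0, integrate dv up.

t**3*sin(t) - 2*t**2*sin(t) + 3*t**2*cos(t) - 10*t*sin(t) - 4*t*cos(t) + sin(t) - 10*cos(t) + C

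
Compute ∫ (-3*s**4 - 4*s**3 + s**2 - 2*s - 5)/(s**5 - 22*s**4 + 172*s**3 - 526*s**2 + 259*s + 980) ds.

83927*log(s - 7)/1152 - 2365*log(s - 5)/24 + 1021*log(s - 4)/45 - log(s + 1)/1920 + 8545/(48*s - 336) + C

Factor the denominator: (s - 7)**2*(s - 5)*(s - 4)*(s + 1).
Partial-fraction decomposition: -1/(1920*(s + 1)) + 1021/(45*(s - 4)) - 2365/(24*(s - 5)) + 83927/(1152*(s - 7)) - 8545/(48*(s - 7)**2).
Integrate each term; A/(s−a) gives A·log|s−a|; A/(s−a)² gives −A/(s−a).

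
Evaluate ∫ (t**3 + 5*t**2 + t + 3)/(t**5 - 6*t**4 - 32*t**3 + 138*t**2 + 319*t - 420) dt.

Factor the denominator: (t - 7)*(t - 5)*(t - 1)*(t + 3)*(t + 4).
Partial-fraction decomposition: 1/(33*(t + 4)) - 9/(160*(t + 3)) + 1/(48*(t - 1)) - 43/(96*(t - 5)) + 299/(660*(t - 7)).
Integrate each term: A/(t−a) contributes A·log|t−a|.

299*log(t - 7)/660 - 43*log(t - 5)/96 + log(t - 1)/48 - 9*log(t + 3)/160 + log(t + 4)/33 + C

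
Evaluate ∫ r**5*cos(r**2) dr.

r**4*sin(r**2)/2 + r**2*cos(r**2) - sin(r**2) + C

Let u = r², du = 2r dr; rewrite as (1/2)∫ u^2·cos(1u) du.
Now integrate by parts 2 times.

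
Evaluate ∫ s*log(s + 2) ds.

s**2*log(s + 2)/2 - s**2/4 + s - 2*log(s + 2) + C

Use integration by parts with u = log(s + 2), dv = s ds.
Then du = 1/(s + 2) ds and v = s**2/2.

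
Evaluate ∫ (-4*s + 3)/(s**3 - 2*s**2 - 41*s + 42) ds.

Factor the denominator: (s - 7)*(s - 1)*(s + 6).
Partial-fraction decomposition: 27/(91*(s + 6)) + 1/(42*(s - 1)) - 25/(78*(s - 7)).
Integrate each term: A/(s−a) contributes A·log|s−a|.

-25*log(s - 7)/78 + log(s - 1)/42 + 27*log(s + 6)/91 + C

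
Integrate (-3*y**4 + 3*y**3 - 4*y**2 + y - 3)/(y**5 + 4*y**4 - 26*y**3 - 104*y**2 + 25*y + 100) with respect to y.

Factor the denominator: (y - 5)*(y - 1)*(y + 1)*(y + 4)*(y + 5).
Partial-fraction decomposition: -393/(40*(y + 5)) + 1031/(135*(y + 4)) - 7/(72*(y + 1)) + 1/(40*(y - 1)) - 799/(1080*(y - 5)).
Integrate each term: A/(y−a) contributes A·log|y−a|.

-799*log(y - 5)/1080 + log(y - 1)/40 - 7*log(y + 1)/72 + 1031*log(y + 4)/135 - 393*log(y + 5)/40 + C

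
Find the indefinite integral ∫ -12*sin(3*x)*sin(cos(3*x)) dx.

Let u = cos(3*x), so du = (-3*sin(3*x)) dx.
Rewriting, the integral becomes 4·∫ sin(u) du = 4·-cos(u).
Substituting back, u = cos(3*x).

-4*cos(cos(3*x)) + C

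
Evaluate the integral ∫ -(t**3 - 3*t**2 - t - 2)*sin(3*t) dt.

Use integration by parts with u = t**3 - 3*t**2 - t - 2, dv = -sin(3*t) dt, so v = cos(3*t)/3.
Apply parts 3 times (tabular method): alternate signs, differentiate u down to 0, integrate dv up.

t**3*cos(3*t)/3 - t**2*sin(3*t)/3 - t**2*cos(3*t) + 2*t*sin(3*t)/3 - 5*t*cos(3*t)/9 + 5*sin(3*t)/27 - 4*cos(3*t)/9 + C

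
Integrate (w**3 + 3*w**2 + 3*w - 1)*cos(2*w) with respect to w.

Use integration by parts with u = w**3 + 3*w**2 + 3*w - 1, dv = cos(2*w) dw, so v = sin(2*w)/2.
Apply parts 3 times (tabular method): alternate signs, differentiate u down to 0, integrate dv up.

w**3*sin(2*w)/2 + 3*w**2*sin(2*w)/2 + 3*w**2*cos(2*w)/4 + 3*w*sin(2*w)/4 + 3*w*cos(2*w)/2 - 5*sin(2*w)/4 + 3*cos(2*w)/8 + C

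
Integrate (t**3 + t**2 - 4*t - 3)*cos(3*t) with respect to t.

Use integration by parts with u = t**3 + t**2 - 4*t - 3, dv = cos(3*t) dt, so v = sin(3*t)/3.
Apply parts 3 times (tabular method): alternate signs, differentiate u down to 0, integrate dv up.

t**3*sin(3*t)/3 + t**2*sin(3*t)/3 + t**2*cos(3*t)/3 - 14*t*sin(3*t)/9 + 2*t*cos(3*t)/9 - 29*sin(3*t)/27 - 14*cos(3*t)/27 + C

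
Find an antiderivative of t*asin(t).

Use integration by parts with u = arcsin(t), dv = t dt.
Then du = 1/sqrt(-t**2 + 1) dt.

t**2*asin(t)/2 + t*sqrt(-t**2 + 1)/4 - asin(t)/4 + C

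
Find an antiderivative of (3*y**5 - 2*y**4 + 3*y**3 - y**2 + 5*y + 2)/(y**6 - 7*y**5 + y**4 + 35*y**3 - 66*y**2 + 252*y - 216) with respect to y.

Factor the denominator: (y - 6)*(y - 3)*(y - 1)*(y + 3)*(y**2 + 4).
Partial-fraction decomposition: (y + 12)/(26*(y**2 + 4)) + 497/(1404*(y + 3)) + 1/(20*(y - 1)) - 164/(117*(y - 3)) + 1069/(270*(y - 6)).
Integrate each term; A/(y−a) gives A·log|y−a|; the (By+D)/(y²+p²) term gives a log and an atan.

1069*log(y - 6)/270 - 164*log(y - 3)/117 + log(y - 1)/20 + 497*log(y + 3)/1404 + log(y**2 + 4)/52 + 3*atan(y/2)/13 + C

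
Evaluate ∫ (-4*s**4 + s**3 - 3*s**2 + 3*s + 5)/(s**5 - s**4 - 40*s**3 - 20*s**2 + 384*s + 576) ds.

Factor the denominator: (s - 6)*(s - 4)*(s + 2)*(s + 3)*(s + 4).
Partial-fraction decomposition: -1143/(160*(s + 4)) + 382/(63*(s + 3)) - 85/(96*(s + 2)) + 991/(672*(s - 4)) - 5053/(1440*(s - 6)).
Integrate each term: A/(s−a) contributes A·log|s−a|.

-5053*log(s - 6)/1440 + 991*log(s - 4)/672 - 85*log(s + 2)/96 + 382*log(s + 3)/63 - 1143*log(s + 4)/160 + C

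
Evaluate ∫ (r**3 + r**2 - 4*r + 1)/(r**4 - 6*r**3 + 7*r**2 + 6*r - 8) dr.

13*log(r - 4)/6 - 5*log(r - 2)/6 - log(r**2 - 1)/6 + C

Factor the denominator: (r - 4)*(r - 2)*(r - 1)*(r + 1).
Partial-fraction decomposition: -1/(6*(r + 1)) - 1/(6*(r - 1)) - 5/(6*(r - 2)) + 13/(6*(r - 4)).
Integrate each term: A/(r−a) contributes A·log|r−a|.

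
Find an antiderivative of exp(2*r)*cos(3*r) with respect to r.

3*exp(2*r)*sin(3*r)/13 + 2*exp(2*r)*cos(3*r)/13 + C

Let I denote the integral. Integrate by parts with u = cos(3*r), dv = exp(2*r) dr, so v = exp(2*r)/2: I = exp(2*r)*cos(3*r)/2 + (3/2)·∫ exp(2*r)*sin(3*r) dr.
Apply parts again with u = sin(3*r), dv = exp(2*r) dr: ∫ exp(2*r)*sin(3*r) dr = exp(2*r)*sin(3*r)/2 − (3/2)·I. Substituting back brings back I: I = 3*exp(2*r)*sin(3*r)/4 + exp(2*r)*cos(3*r)/2 − (9/4)·I.
Solving for I: (1 + 9/4)·I equals the remaining terms, so I = (4/13)·(3*exp(2*r)*sin(3*r)/4 + exp(2*r)*cos(3*r)/2).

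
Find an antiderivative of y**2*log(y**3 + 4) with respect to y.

y**3*log(y**3 + 4)/3 - y**3/3 + 4*log(y**3 + 4)/3 + C

Let u = y**3 + 4, so du = (3*y**2) dy.
The integral becomes (1/3)·∫ log(u) du; integrate by parts with u′=log(u), dv′=du.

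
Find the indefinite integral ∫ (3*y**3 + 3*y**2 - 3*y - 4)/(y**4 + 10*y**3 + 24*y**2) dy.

-log(y)/18 - 17*log(y + 4)/4 + 263*log(y + 6)/36 + 1/(6*y) + C

Factor the denominator: y**2*(y + 4)*(y + 6).
Partial-fraction decomposition: 263/(36*(y + 6)) - 17/(4*(y + 4)) - 1/(18*y) - 1/(6*y**2).
Integrate each term; A/(y−a) gives A·log|y−a|; A/(y−a)² gives −A/(y−a).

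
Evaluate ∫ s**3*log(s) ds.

s**4*log(s)/4 - s**4/16 + C

Use integration by parts with u = log(s), dv = s**3 ds.
Then du = 1/s ds and v = s**4/4.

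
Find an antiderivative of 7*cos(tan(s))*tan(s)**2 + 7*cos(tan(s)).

Let u = tan(s), so du = (tan(s)**2 + 1) ds.
Rewriting, the integral becomes 7·∫ cos(u) du = 7·sin(u).
Substituting back, u = tan(s).

7*sin(tan(s)) + C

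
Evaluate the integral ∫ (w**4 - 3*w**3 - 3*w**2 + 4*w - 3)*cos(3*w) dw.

Use integration by parts with u = w**4 - 3*w**3 - 3*w**2 + 4*w - 3, dv = cos(3*w) dw, so v = sin(3*w)/3.
Apply parts 4 times (tabular method): alternate signs, differentiate u down to 0, integrate dv up.

w**4*sin(3*w)/3 - w**3*sin(3*w) + 4*w**3*cos(3*w)/9 - 13*w**2*sin(3*w)/9 - w**2*cos(3*w) + 2*w*sin(3*w) - 26*w*cos(3*w)/27 - 55*sin(3*w)/81 + 2*cos(3*w)/3 + C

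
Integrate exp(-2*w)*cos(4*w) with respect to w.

Let I denote the integral. Integrate by parts with u = cos(4*w), dv = exp(-2*w) dw, so v = -exp(-2*w)/2: I = -exp(-2*w)*cos(4*w)/2 − 2·∫ exp(-2*w)*sin(4*w) dw.
Apply parts again with u = sin(4*w), dv = exp(-2*w) dw: ∫ exp(-2*w)*sin(4*w) dw = -exp(-2*w)*sin(4*w)/2 + 2·I. Substituting back brings back I: I = exp(-2*w)*sin(4*w) - exp(-2*w)*cos(4*w)/2 − 4·I.
Solving for I: (1 + 4)·I equals the remaining terms, so I = (1/5)·(exp(-2*w)*sin(4*w) - exp(-2*w)*cos(4*w)/2).

exp(-2*w)*sin(4*w)/5 - exp(-2*w)*cos(4*w)/10 + C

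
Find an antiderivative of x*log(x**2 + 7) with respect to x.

Let u = x**2 + 7, so du = (2*x) dx.
The integral becomes (1/2)·∫ log(u) du; integrate by parts with u′=log(u), dv′=du.

x**2*log(x**2 + 7)/2 - x**2/2 + 7*log(x**2 + 7)/2 + C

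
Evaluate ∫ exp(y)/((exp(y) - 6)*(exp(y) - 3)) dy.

log(exp(y) - 6)/3 - log(exp(y) - 3)/3 + C

Let u = e^y, du = e^y dy.
The integral becomes ∫ du/((u-3)(u-6)); decompose into partial fractions.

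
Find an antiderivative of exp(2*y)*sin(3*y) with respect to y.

2*exp(2*y)*sin(3*y)/13 - 3*exp(2*y)*cos(3*y)/13 + C

Let I denote the integral. Integrate by parts with u = sin(3*y), dv = exp(2*y) dy, so v = exp(2*y)/2: I = exp(2*y)*sin(3*y)/2 − (3/2)·∫ exp(2*y)*cos(3*y) dy.
Apply parts again with u = cos(3*y), dv = exp(2*y) dy: ∫ exp(2*y)*cos(3*y) dy = exp(2*y)*cos(3*y)/2 + (3/2)·I. Substituting back brings back I: I = exp(2*y)*sin(3*y)/2 - 3*exp(2*y)*cos(3*y)/4 − (9/4)·I.
Solving for I: (1 + 9/4)·I equals the remaining terms, so I = (4/13)·(exp(2*y)*sin(3*y)/2 - 3*exp(2*y)*cos(3*y)/4).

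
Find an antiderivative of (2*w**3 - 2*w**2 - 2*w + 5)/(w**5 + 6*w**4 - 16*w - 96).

Factor the denominator: (w - 2)*(w + 2)*(w + 6)*(w**2 + 4).
Partial-fraction decomposition: (73*w - 38)/(320*(w**2 + 4)) - 487/(1280*(w + 6)) + 15/(128*(w + 2)) + 9/(256*(w - 2)).
Integrate each term; A/(w−a) gives A·log|w−a|; the (Bw+D)/(w²+p²) term gives a log and an atan.

9*log(w - 2)/256 + 15*log(w + 2)/128 - 487*log(w + 6)/1280 + 73*log(w**2 + 4)/640 - 19*atan(w/2)/320 + C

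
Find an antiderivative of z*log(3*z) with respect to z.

Use integration by parts with u = log(3*z), dv = z dz.
Then du = 1/z dz and v = z**2/2.

z**2*(log(z) + log(3))/2 - z**2/4 + C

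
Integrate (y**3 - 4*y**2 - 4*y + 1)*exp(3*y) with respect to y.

(9*y**3 - 45*y**2 - 6*y + 11)*exp(3*y)/27 + C

Use integration by parts with u = y**3 - 4*y**2 - 4*y + 1, dv = exp(3*y) dy, so v = exp(3*y)/3.
Apply parts 3 times (tabular method): alternate signs, differentiate u down to 0, integrate dv up.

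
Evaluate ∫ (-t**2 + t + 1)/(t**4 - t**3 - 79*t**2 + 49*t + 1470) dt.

Factor the denominator: (t - 7)*(t - 6)*(t + 5)*(t + 7).
Partial-fraction decomposition: 55/(364*(t + 7)) - 29/(264*(t + 5)) + 29/(143*(t - 6)) - 41/(168*(t - 7)).
Integrate each term: A/(t−a) contributes A·log|t−a|.

-41*log(t - 7)/168 + 29*log(t - 6)/143 - 29*log(t + 5)/264 + 55*log(t + 7)/364 + C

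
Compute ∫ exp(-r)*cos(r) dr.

Let I denote the integral. Integrate by parts with u = cos(r), dv = exp(-r) dr, so v = -exp(-r): I = -exp(-r)*cos(r) − ∫ exp(-r)*sin(r) dr.
Apply parts again with u = sin(r), dv = exp(-r) dr: ∫ exp(-r)*sin(r) dr = -exp(-r)*sin(r) + I. Substituting back brings back I: I = exp(-r)*sin(r) - exp(-r)*cos(r) − I.
Solving for I: (1 + 1)·I equals the remaining terms, so I = (1/2)·(exp(-r)*sin(r) - exp(-r)*cos(r)).

exp(-r)*sin(r)/2 - exp(-r)*cos(r)/2 + C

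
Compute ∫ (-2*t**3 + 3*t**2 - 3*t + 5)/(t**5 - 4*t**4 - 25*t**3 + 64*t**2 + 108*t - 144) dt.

Factor the denominator: (t - 6)*(t - 3)*(t - 1)*(t + 2)*(t + 4).
Partial-fraction decomposition: 193/(700*(t + 4)) - 13/(80*(t + 2)) + 1/(50*(t - 1)) + 31/(210*(t - 3)) - 337/(1200*(t - 6)).
Integrate each term: A/(t−a) contributes A·log|t−a|.

-337*log(t - 6)/1200 + 31*log(t - 3)/210 + log(t - 1)/50 - 13*log(t + 2)/80 + 193*log(t + 4)/700 + C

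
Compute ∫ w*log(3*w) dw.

Use integration by parts with u = log(3*w), dv = w dw.
Then du = 1/w dw and v = w**2/2.

w**2*(log(w) + log(3))/2 - w**2/4 + C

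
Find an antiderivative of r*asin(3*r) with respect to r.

Use integration by parts with u = arcsin(3*r), dv = r dr.
Then du = 3/sqrt(-9*r**2 + 1) dr.

r**2*asin(3*r)/2 + r*sqrt(-9*r**2 + 1)/12 - asin(3*r)/36 + C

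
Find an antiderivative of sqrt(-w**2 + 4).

w*sqrt(-w**2 + 4)/2 + 2*asin(w/2) + C

Substitute w = 2·sin(θ), so dw = 2·cos(θ) dθ and the radical becomes sqrt(-w**2 + 4) = 2·cos(θ) by the Pythagorean identity.
Integrate the resulting trig expression in θ, then back-substitute θ = asin(w/2), sin(θ) = w/2, cos(θ) = sqrt(-w**2 + 4)/2 (absorbing any constant into C).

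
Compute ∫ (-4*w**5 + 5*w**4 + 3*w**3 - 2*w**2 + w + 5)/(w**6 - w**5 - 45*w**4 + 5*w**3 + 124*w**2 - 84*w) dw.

-5*log(w)/84 - 13570*log(w - 7)/7371 + 47*log(w - 1)/1323 + 179*log(w + 2)/648 - 36863*log(w + 6)/15288 + 4/(63*w - 63) + C

Factor the denominator: w*(w - 7)*(w - 1)**2*(w + 2)*(w + 6).
Partial-fraction decomposition: -36863/(15288*(w + 6)) + 179/(648*(w + 2)) + 47/(1323*(w - 1)) - 4/(63*(w - 1)**2) - 13570/(7371*(w - 7)) - 5/(84*w).
Integrate each term; A/(w−a) gives A·log|w−a|; A/(w−a)² gives −A/(w−a).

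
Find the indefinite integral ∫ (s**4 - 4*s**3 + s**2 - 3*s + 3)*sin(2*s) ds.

-s**4*cos(2*s)/2 + s**3*sin(2*s) + 2*s**3*cos(2*s) - 3*s**2*sin(2*s) + s**2*cos(2*s) - s*sin(2*s) - 3*s*cos(2*s)/2 + 3*sin(2*s)/4 - 2*cos(2*s) + C

Use integration by parts with u = s**4 - 4*s**3 + s**2 - 3*s + 3, dv = sin(2*s) ds, so v = -cos(2*s)/2.
Apply parts 4 times (tabular method): alternate signs, differentiate u down to 0, integrate dv up.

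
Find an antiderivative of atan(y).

Use integration by parts with u = arctan(y), dv = dy.
Then du = 1/(y**2 + 1) dy.

y*atan(y) - log(y**2 + 1)/2 + C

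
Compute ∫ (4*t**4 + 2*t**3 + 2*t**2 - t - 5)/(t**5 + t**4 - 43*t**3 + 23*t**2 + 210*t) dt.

-log(t)/42 + 93*log(t - 5)/28 - 97*log(t - 3)/75 - 53*log(t + 2)/350 + 1503*log(t + 7)/700 + C

Factor the denominator: t*(t - 5)*(t - 3)*(t + 2)*(t + 7).
Partial-fraction decomposition: 1503/(700*(t + 7)) - 53/(350*(t + 2)) - 97/(75*(t - 3)) + 93/(28*(t - 5)) - 1/(42*t).
Integrate each term: A/(t−a) contributes A·log|t−a|.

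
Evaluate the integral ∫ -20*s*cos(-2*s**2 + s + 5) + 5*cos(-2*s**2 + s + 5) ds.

5*sin(-2*s**2 + s + 5) + C

Let u = 2*s**2 - s - 5, so du = (4*s - 1) ds.
Rewriting, the integral becomes -5·∫ cos(u) du = -5·sin(u).
Substituting back, u = 2*s**2 - s - 5.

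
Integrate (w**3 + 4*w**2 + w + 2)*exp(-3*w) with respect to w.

(-9*w**3 - 45*w**2 - 39*w - 31)*exp(-3*w)/27 + C

Use integration by parts with u = w**3 + 4*w**2 + w + 2, dv = exp(-3*w) dw, so v = -exp(-3*w)/3.
Apply parts 3 times (tabular method): alternate signs, differentiate u down to 0, integrate dv up.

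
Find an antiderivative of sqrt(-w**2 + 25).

Substitute w = 5·sin(θ), so dw = 5·cos(θ) dθ and the radical becomes sqrt(-w**2 + 25) = 5·cos(θ) by the Pythagorean identity.
Integrate the resulting trig expression in θ, then back-substitute θ = asin(w/5), sin(θ) = w/5, cos(θ) = sqrt(-w**2 + 25)/5 (absorbing any constant into C).

w*sqrt(-w**2 + 25)/2 + 25*asin(w/5)/2 + C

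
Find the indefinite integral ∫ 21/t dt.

Let u = t**3, so du = (3*t**2) dt.
Rewriting, the integral becomes 7·∫ 1/u du = 7·log(u).
Substituting back, u = t**3.

21*log(t) + C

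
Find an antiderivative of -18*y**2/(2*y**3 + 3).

Let u = 2*y**3 + 3, so du = (6*y**2) dy.
Rewriting, the integral becomes -3·∫ 1/u du = -3·log(u).
Substituting back, u = 2*y**3 + 3.

-3*log(2*y**3 + 3) + C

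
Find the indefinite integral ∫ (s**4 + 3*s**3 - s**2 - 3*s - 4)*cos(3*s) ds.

Use integration by parts with u = s**4 + 3*s**3 - s**2 - 3*s - 4, dv = cos(3*s) ds, so v = sin(3*s)/3.
Apply parts 4 times (tabular method): alternate signs, differentiate u down to 0, integrate dv up.

s**4*sin(3*s)/3 + s**3*sin(3*s) + 4*s**3*cos(3*s)/9 - 7*s**2*sin(3*s)/9 + s**2*cos(3*s) - 5*s*sin(3*s)/3 - 14*s*cos(3*s)/27 - 94*sin(3*s)/81 - 5*cos(3*s)/9 + C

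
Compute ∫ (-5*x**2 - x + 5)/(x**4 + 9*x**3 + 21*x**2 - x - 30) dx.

-log(x - 1)/72 + 13*log(x + 2)/9 - 37*log(x + 3)/8 + 115*log(x + 5)/36 + C

Factor the denominator: (x - 1)*(x + 2)*(x + 3)*(x + 5).
Partial-fraction decomposition: 115/(36*(x + 5)) - 37/(8*(x + 3)) + 13/(9*(x + 2)) - 1/(72*(x - 1)).
Integrate each term: A/(x−a) contributes A·log|x−a|.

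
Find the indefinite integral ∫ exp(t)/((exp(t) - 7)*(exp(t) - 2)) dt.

Let u = e^t, du = e^t dt.
The integral becomes ∫ du/((u-7)(u-2)); decompose into partial fractions.

log(exp(t) - 7)/5 - log(exp(t) - 2)/5 + C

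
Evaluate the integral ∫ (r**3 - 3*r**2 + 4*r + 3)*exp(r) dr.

(r**3 - 6*r**2 + 16*r - 13)*exp(r) + C

Use integration by parts with u = r**3 - 3*r**2 + 4*r + 3, dv = exp(r) dr, so v = exp(r).
Apply parts 3 times (tabular method): alternate signs, differentiate u down to 0, integrate dv up.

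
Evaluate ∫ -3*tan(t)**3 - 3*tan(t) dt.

-3*tan(t)**2/2 + C

Let u = tan(t), so du = (tan(t)**2 + 1) dt.
Rewriting, the integral becomes -3·∫ u^1 du = -3·u^2/2.
Substituting back, u = tan(t).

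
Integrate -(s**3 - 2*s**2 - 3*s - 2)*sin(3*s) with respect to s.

Use integration by parts with u = s**3 - 2*s**2 - 3*s - 2, dv = -sin(3*s) ds, so v = cos(3*s)/3.
Apply parts 3 times (tabular method): alternate signs, differentiate u down to 0, integrate dv up.

s**3*cos(3*s)/3 - s**2*sin(3*s)/3 - 2*s**2*cos(3*s)/3 + 4*s*sin(3*s)/9 - 11*s*cos(3*s)/9 + 11*sin(3*s)/27 - 14*cos(3*s)/27 + C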